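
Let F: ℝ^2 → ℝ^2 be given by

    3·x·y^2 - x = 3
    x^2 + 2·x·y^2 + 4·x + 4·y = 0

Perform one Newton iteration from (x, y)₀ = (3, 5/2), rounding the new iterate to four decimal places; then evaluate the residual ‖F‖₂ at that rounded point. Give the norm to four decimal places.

11.3745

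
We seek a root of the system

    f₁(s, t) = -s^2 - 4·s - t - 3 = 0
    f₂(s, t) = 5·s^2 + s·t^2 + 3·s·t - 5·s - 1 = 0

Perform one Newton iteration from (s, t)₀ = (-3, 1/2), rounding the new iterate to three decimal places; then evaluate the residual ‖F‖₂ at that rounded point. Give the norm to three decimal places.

7.226

At (-3, 1/2): F = (-0.500, 53.750).
Jacobian J = [[-2·s - 4, -1], [10·s + t^2 + 3·t - 5, 2·s·t + 3·s]].
At the point, J = [[2.000, -1.000], [-33.250, -12.000]] (det J = -57.250).
Solving J·Δ = −F gives Δ = (1.044, 1.587).
Then the next iterate is (s, t)₁ = (-1.956, 2.087).
Re-evaluating at (-1.956, 2.087): F = (-1.08894, 7.14367), so ‖F‖₂ = 7.226.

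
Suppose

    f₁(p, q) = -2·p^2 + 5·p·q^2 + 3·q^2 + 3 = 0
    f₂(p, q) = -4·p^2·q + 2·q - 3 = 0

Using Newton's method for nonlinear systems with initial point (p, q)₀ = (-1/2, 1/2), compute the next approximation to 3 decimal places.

At (-1/2, 1/2): F = (2.625, -2.500).
Jacobian J = [[-4·p + 5·q^2, 10·p·q + 6·q], [-8·p·q, -4·p^2 + 2]].
At the point, J = [[3.250, 0.500], [2.000, 1.000]] (det J = 2.250).
Solving J·Δ = −F gives Δ = (-1.722, 5.944).
Then the next iterate is (p, q)₁ = (-2.222, 6.444).

(-2.222, 6.444)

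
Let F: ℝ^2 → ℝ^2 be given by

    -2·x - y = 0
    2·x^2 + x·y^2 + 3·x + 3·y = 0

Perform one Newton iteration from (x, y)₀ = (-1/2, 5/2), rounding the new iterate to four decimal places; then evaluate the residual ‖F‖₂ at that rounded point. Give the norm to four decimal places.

1.3380

At (-1/2, 5/2): F = (-1.5000, 3.3750).
Jacobian J = [[-2, -1], [4·x + y^2 + 3, 2·x·y + 3]].
At the point, J = [[-2.0000, -1.0000], [7.2500, 0.5000]] (det J = 6.2500).
Solving J·Δ = −F gives Δ = (-0.4200, -0.6600).
Then the next iterate is (x, y)₁ = (-0.9200, 1.8400).
Re-evaluating at (-0.9200, 1.8400): F = (0.0000, 1.338048), so ‖F‖₂ = 1.3380.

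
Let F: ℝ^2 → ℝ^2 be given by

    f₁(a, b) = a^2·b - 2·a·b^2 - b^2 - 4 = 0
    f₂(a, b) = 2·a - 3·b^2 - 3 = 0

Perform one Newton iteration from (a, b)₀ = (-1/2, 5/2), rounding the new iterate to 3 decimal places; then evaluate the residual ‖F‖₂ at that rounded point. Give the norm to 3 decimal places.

7.813

At (-1/2, 5/2): F = (-3.375, -22.750).
Jacobian J = [[2·a·b - 2·b^2, a^2 - 4·a·b - 2·b], [2, -6·b]].
At the point, J = [[-15.000, 0.250], [2.000, -15.000]] (det J = 224.500).
Solving J·Δ = −F gives Δ = (-0.251, -1.550).
Then the next iterate is (a, b)₁ = (-0.751, 0.950).
Re-evaluating at (-0.751, 0.950): F = (-3.01114, -7.20950), so ‖F‖₂ = 7.813.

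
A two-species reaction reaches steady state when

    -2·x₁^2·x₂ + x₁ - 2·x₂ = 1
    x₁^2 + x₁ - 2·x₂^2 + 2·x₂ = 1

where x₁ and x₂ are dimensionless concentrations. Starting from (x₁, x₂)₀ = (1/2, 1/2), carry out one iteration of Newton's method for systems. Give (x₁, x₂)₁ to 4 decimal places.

(0.3750, -0.2000)

At (1/2, 1/2): F = (-1.7500, 0.2500).
Jacobian J = [[-4·x₁·x₂ + 1, -2·x₁^2 - 2], [2·x₁ + 1, -4·x₂ + 2]].
At the point, J = [[0.0000, -2.5000], [2.0000, 0.0000]] (det J = 5.0000).
Solving J·Δ = −F gives Δ = (-0.1250, -0.7000).
Then the next iterate is (x₁, x₂)₁ = (0.3750, -0.2000).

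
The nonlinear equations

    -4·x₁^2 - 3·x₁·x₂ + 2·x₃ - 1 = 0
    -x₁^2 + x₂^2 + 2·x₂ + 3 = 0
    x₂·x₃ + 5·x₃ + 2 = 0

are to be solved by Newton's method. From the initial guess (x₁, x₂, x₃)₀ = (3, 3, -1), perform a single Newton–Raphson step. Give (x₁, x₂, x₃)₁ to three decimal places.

(1.618, 0.839, -0.520)

At (3, 3, -1): F = (-66.000, 9.000, -6.000).
Jacobian J = [[-8·x₁ - 3·x₂, -3·x₁, 2], [-2·x₁, 2·x₂ + 2, 0], [0, x₃, x₂ + 5]].
At the point, J = [[-33.000, -9.000, 2.000], [-6.000, 8.000, 0.000], [0.000, -1.000, 8.000]] (det J = -2532.000).
Solving J·Δ = −F gives Δ = (-1.382, -2.161, 0.480).
Then the next iterate is (x₁, x₂, x₃)₁ = (1.618, 0.839, -0.520).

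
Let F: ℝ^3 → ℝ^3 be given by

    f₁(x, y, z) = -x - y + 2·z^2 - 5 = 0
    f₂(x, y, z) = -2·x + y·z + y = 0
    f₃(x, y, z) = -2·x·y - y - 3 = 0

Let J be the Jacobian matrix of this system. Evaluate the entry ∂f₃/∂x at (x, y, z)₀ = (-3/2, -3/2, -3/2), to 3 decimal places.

∂f₃/∂x = -2·y.
At (-3/2, -3/2, -3/2) this is 3.000.

3.000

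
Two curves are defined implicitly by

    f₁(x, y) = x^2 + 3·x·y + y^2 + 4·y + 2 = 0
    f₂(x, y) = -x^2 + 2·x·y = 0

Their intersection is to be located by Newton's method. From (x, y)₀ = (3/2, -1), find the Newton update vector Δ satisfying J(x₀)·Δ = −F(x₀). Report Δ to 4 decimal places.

At (3/2, -1): F = (-3.2500, -5.2500).
Jacobian J = [[2·x + 3·y, 3·x + 2·y + 4], [-2·x + 2·y, 2·x]].
At the point, J = [[0.0000, 6.5000], [-5.0000, 3.0000]] (det J = 32.5000).
Solving J·Δ = −F gives Δ = (-0.7500, 0.5000).

(-0.7500, 0.5000)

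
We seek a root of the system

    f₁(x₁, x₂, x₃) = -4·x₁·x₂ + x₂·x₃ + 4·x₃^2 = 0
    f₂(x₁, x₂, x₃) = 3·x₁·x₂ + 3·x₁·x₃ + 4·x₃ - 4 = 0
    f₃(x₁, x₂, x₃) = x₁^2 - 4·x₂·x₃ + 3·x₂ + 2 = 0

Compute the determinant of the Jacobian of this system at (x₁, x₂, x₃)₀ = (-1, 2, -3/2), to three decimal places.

-170.000

J = [[-4·x₂, -4·x₁ + x₃, x₂ + 8·x₃], [3·x₂ + 3·x₃, 3·x₁, 3·x₁ + 4], [2·x₁, -4·x₃ + 3, -4·x₂]].
At the point, J = [[-8.000, 2.500, -10.000], [1.500, -3.000, 1.000], [-2.000, 9.000, -8.000]].
det J = -170.000.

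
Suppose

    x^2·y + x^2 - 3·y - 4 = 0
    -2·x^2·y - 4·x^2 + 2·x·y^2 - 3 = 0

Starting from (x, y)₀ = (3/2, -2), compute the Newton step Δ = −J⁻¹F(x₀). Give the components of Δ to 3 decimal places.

(-0.196, 0.450)

At (3/2, -2): F = (-0.250, 9.000).
Jacobian J = [[2·x·y + 2·x, x^2 - 3], [-4·x·y - 8·x + 2·y^2, -2·x^2 + 4·x·y]].
At the point, J = [[-3.000, -0.750], [8.000, -16.500]] (det J = 55.500).
Solving J·Δ = −F gives Δ = (-0.196, 0.450).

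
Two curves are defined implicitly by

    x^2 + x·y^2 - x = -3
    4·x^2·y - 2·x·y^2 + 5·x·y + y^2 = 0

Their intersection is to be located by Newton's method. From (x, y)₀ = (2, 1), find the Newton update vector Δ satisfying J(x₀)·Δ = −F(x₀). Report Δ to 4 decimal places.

At (2, 1): F = (7.0000, 23.0000).
Jacobian J = [[2·x + y^2 - 1, 2·x·y], [8·x·y - 2·y^2 + 5·y, 4·x^2 - 4·x·y + 5·x + 2·y]].
At the point, J = [[4.0000, 4.0000], [19.0000, 20.0000]] (det J = 4.0000).
Solving J·Δ = −F gives Δ = (-12.0000, 10.2500).

(-12.0000, 10.2500)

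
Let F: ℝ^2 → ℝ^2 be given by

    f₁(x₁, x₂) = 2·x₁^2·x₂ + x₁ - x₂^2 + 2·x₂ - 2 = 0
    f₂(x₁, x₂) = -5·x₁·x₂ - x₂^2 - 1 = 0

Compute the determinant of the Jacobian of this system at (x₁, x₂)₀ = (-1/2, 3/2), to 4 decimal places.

J = [[4·x₁·x₂ + 1, 2·x₁^2 - 2·x₂ + 2], [-5·x₂, -5·x₁ - 2·x₂]].
At the point, J = [[-2.0000, -0.5000], [-7.5000, -0.5000]].
det J = -2.7500.

-2.7500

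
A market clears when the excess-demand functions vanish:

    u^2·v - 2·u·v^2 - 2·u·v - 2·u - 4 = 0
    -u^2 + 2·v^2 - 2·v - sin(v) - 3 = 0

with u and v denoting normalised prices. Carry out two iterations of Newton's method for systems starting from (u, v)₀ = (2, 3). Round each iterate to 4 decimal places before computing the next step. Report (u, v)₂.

(-0.3224, 1.8906)

At (2, 3): F = (-44.0000, 4.858880).
Jacobian J = [[2·u·v - 2·v^2 - 2·v - 2, u^2 - 4·u·v - 2·u], [-2·u, 4·v - cos(v) - 2]].
At the point, J = [[-14.0000, -24.0000], [-4.0000, 10.989992]] (det J = -249.859895).
Solving J·Δ = −F gives Δ = (-1.4686, -0.9766).
Then the next iterate is (u, v)₁ = (0.5314, 2.0234).
Round to (0.5314, 2.0234) and repeat: F = (-10.993150, -0.040202), J = [[-12.084626, -5.081353], [-1.0628, 6.530909]].
Δ = (-0.8538, -0.1328), so (u, v)₂ = (-0.3224, 1.8906).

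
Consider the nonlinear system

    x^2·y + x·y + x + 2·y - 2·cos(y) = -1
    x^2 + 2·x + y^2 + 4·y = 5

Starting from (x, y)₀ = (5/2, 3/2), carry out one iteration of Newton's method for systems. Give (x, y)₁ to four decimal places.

(-0.0198, 1.9484)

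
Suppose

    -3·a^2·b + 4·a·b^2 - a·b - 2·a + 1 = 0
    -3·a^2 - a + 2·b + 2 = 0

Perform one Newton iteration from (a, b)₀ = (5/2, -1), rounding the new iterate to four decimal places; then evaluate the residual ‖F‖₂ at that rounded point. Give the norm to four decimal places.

9.1355

At (5/2, -1): F = (27.2500, -21.2500).
Jacobian J = [[-6·a·b + 4·b^2 - b - 2, -3·a^2 + 8·a·b - a], [-6·a - 1, 2]].
At the point, J = [[18.0000, -41.2500], [-16.0000, 2.0000]] (det J = -624.0000).
Solving J·Δ = −F gives Δ = (-1.3174, 0.0857).
Then the next iterate is (a, b)₁ = (1.1826, -0.9143).
Re-evaluating at (1.1826, -0.9143): F = (7.506466, -5.206828), so ‖F‖₂ = 9.1355.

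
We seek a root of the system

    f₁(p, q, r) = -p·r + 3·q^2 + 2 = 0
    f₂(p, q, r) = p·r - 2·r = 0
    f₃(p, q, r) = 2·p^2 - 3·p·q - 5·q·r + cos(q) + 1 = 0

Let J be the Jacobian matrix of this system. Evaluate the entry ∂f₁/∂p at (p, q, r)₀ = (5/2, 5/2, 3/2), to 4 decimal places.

∂f₁/∂p = -r.
At (5/2, 5/2, 3/2) this is -1.5000.

-1.5000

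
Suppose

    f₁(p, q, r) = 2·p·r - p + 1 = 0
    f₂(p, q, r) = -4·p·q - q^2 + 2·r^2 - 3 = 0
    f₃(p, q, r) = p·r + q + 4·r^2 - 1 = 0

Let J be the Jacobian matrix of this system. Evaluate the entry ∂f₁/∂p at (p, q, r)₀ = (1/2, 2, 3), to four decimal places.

5.0000

∂f₁/∂p = 2·r - 1.
At (1/2, 2, 3) this is 5.0000.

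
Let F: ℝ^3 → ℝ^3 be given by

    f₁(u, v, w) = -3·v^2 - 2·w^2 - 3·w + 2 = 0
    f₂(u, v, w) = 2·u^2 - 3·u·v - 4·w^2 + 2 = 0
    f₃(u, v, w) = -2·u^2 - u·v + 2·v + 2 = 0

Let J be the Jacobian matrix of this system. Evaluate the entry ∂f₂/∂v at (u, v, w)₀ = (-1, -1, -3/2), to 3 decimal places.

3.000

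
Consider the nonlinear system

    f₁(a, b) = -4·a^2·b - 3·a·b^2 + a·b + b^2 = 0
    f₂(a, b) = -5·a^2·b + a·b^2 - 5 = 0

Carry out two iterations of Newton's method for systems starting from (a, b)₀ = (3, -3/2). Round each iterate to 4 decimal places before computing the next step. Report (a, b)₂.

(1.3015, -0.9643)

At (3, -3/2): F = (31.5000, 69.2500).
Jacobian J = [[-8·a·b - 3·b^2 + b, -4·a^2 - 6·a·b + a + 2·b], [-10·a·b + b^2, -5·a^2 + 2·a·b]].
At the point, J = [[27.7500, -9.0000], [47.2500, -54.0000]] (det J = -1073.2500).
Solving J·Δ = −F gives Δ = (-1.0042, 0.4037).
Then the next iterate is (a, b)₁ = (1.9958, -1.0963).
Round to (1.9958, -1.0963) and repeat: F = (9.284986, 19.232707), J = [[12.802043, -3.001697], [23.081829, -24.292079]].
Δ = (-0.6943, 0.1320), so (a, b)₂ = (1.3015, -0.9643).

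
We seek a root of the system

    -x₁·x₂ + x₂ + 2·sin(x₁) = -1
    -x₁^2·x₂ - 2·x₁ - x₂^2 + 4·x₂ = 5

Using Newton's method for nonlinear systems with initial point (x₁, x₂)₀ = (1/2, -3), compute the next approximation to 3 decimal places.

(0.116, -0.268)

At (1/2, -3): F = (0.45885, -26.250).
Jacobian J = [[-x₂ + 2·cos(x₁), -x₁ + 1], [-2·x₁·x₂ - 2, -x₁^2 - 2·x₂ + 4]].
At the point, J = [[4.75517, 0.500], [1.000, 9.750]] (det J = 45.86286).
Solving J·Δ = −F gives Δ = (-0.384, 2.732).
Then the next iterate is (x₁, x₂)₁ = (0.116, -0.268).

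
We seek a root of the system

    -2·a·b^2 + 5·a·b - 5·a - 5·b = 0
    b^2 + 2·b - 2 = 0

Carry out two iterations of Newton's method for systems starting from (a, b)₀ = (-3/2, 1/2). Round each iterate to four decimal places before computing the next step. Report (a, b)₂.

(-1.5169, 0.7321)

At (-3/2, 1/2): F = (2.0000, -0.7500).
Jacobian J = [[-2·b^2 + 5·b - 5, -4·a·b + 5·a - 5], [0, 2·b + 2]].
At the point, J = [[-3.0000, -9.5000], [0.0000, 3.0000]] (det J = -9.0000).
Solving J·Δ = −F gives Δ = (-0.1250, 0.2500).
Then the next iterate is (a, b)₁ = (-1.6250, 0.7500).
Round to (-1.6250, 0.7500) and repeat: F = (0.109375, 0.0625), J = [[-2.3750, -8.2500], [0.0000, 3.5000]].
Δ = (0.1081, -0.0179), so (a, b)₂ = (-1.5169, 0.7321).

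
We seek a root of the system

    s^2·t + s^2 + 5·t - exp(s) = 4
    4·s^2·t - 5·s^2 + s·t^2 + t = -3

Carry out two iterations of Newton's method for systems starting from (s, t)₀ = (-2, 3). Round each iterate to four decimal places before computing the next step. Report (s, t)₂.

(-1.3109, 0.3862)

At (-2, 3): F = (26.864665, 16.0000).
Jacobian J = [[2·s·t + 2·s - exp(s), s^2 + 5], [8·s·t - 10·s + t^2, 4·s^2 + 2·s·t + 1]].
At the point, J = [[-16.135335, 9.0000], [-19.0000, 5.0000]] (det J = 90.323324).
Solving J·Δ = −F gives Δ = (0.1071, -2.7929).
Then the next iterate is (s, t)₁ = (-1.8929, 0.2071).
Round to (-1.8929, 0.2071) and repeat: F = (1.209990, -11.821224), J = [[-4.720474, 8.583070], [15.835734, 14.548242]].
Δ = (0.5820, 0.1791), so (s, t)₂ = (-1.3109, 0.3862).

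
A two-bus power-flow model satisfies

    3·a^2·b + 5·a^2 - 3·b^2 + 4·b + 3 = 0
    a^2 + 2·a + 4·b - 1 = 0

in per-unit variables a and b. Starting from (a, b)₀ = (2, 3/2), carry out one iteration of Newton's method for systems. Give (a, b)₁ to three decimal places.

(1.364, -0.795)

At (2, 3/2): F = (40.250, 13.000).
Jacobian J = [[6·a·b + 10·a, 3·a^2 - 6·b + 4], [2·a + 2, 4]].
At the point, J = [[38.000, 7.000], [6.000, 4.000]] (det J = 110.000).
Solving J·Δ = −F gives Δ = (-0.636, -2.295).
Then the next iterate is (a, b)₁ = (1.364, -0.795).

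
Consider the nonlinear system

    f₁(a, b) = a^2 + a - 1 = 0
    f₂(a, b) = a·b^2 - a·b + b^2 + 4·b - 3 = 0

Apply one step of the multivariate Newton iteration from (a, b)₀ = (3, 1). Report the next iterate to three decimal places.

(1.429, 0.778)

At (3, 1): F = (11.000, 2.000).
Jacobian J = [[2·a + 1, 0], [b^2 - b, 2·a·b - a + 2·b + 4]].
At the point, J = [[7.000, 0.000], [0.000, 9.000]] (det J = 63.000).
Solving J·Δ = −F gives Δ = (-1.571, -0.222).
Then the next iterate is (a, b)₁ = (1.429, 0.778).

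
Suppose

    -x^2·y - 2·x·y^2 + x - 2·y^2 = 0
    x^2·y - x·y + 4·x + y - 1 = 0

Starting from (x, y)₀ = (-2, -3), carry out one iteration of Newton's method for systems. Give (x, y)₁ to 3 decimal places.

(0.812, -6.347)

At (-2, -3): F = (28.000, -30.000).
Jacobian J = [[-2·x·y - 2·y^2 + 1, -x^2 - 4·x·y - 4·y], [2·x·y - y + 4, x^2 - x + 1]].
At the point, J = [[-29.000, -16.000], [19.000, 7.000]] (det J = 101.000).
Solving J·Δ = −F gives Δ = (2.812, -3.347).
Then the next iterate is (x, y)₁ = (0.812, -6.347).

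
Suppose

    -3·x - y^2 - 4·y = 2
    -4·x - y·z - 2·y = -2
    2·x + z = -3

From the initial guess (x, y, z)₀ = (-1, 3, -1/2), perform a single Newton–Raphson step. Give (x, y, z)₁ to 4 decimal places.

At (-1, 3, -1/2): F = (-20.0000, 1.5000, 0.5000).
Jacobian J = [[-3, -2·y - 4, 0], [-4, -z - 2, -y], [2, 0, 1]].
At the point, J = [[-3.0000, -10.0000, 0.0000], [-4.0000, -1.5000, -3.0000], [2.0000, 0.0000, 1.0000]] (det J = 24.5000).
Solving J·Δ = −F gives Δ = (-2.4490, -1.2653, 4.3980).
Then the next iterate is (x, y, z)₁ = (-3.4490, 1.7347, 3.8980).

(-3.4490, 1.7347, 3.8980)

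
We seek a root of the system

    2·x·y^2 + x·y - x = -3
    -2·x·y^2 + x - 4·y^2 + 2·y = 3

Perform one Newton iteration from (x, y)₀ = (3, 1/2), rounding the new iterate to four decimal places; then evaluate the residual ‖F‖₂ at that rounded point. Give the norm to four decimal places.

At (3, 1/2): F = (3.0000, -1.5000).
Jacobian J = [[2·y^2 + y - 1, 4·x·y + x], [-2·y^2 + 1, -4·x·y - 8·y + 2]].
At the point, J = [[0.0000, 9.0000], [0.5000, -8.0000]] (det J = -4.5000).
Solving J·Δ = −F gives Δ = (-2.3333, -0.3333).
Then the next iterate is (x, y)₁ = (0.6667, 0.1667).
Re-evaluating at (0.6667, 0.1667): F = (2.481493, -2.148109), so ‖F‖₂ = 3.2821.

3.2821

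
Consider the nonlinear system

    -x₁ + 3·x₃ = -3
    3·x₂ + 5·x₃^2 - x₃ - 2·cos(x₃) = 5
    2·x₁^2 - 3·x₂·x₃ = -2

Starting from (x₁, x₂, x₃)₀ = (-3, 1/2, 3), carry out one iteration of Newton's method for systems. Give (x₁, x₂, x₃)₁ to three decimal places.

(14.566, -21.341, 3.855)

At (-3, 1/2, 3): F = (15.000, 40.47998, 15.500).
Jacobian J = [[-1, 0, 3], [0, 3, 10·x₃ + 2·sin(x₃) - 1], [4·x₁, -3·x₃, -3·x₂]].
At the point, J = [[-1.000, 0.000, 3.000], [0.000, 3.000, 29.28224], [-12.000, -9.000, -1.500]] (det J = -151.04016).
Solving J·Δ = −F gives Δ = (17.566, -21.841, 0.855).
Then the next iterate is (x₁, x₂, x₃)₁ = (14.566, -21.341, 3.855).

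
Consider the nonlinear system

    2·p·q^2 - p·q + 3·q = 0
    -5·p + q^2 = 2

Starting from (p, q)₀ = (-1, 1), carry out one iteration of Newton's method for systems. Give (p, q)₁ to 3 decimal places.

(-3.000, -6.000)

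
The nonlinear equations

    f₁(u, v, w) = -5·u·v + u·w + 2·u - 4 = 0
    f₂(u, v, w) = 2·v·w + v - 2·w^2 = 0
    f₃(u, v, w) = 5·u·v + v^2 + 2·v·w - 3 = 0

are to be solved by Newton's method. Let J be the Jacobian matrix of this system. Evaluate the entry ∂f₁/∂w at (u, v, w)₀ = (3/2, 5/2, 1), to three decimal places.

1.500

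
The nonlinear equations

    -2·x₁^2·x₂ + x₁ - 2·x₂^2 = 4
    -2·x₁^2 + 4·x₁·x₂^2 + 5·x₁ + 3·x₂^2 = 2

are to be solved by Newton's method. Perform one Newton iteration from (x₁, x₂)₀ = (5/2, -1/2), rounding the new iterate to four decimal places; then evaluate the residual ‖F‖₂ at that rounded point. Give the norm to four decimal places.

At (5/2, -1/2): F = (4.2500, 1.2500).
Jacobian J = [[-4·x₁·x₂ + 1, -2·x₁^2 - 4·x₂], [-4·x₁ + 4·x₂^2 + 5, 8·x₁·x₂ + 6·x₂]].
At the point, J = [[6.0000, -10.5000], [-4.0000, -13.0000]] (det J = -120.0000).
Solving J·Δ = −F gives Δ = (-0.3510, 0.2042).
Then the next iterate is (x₁, x₂)₁ = (2.1490, -0.2958).
Re-evaluating at (2.1490, -0.2958): F = (0.706132, 0.523221), so ‖F‖₂ = 0.8789.

0.8789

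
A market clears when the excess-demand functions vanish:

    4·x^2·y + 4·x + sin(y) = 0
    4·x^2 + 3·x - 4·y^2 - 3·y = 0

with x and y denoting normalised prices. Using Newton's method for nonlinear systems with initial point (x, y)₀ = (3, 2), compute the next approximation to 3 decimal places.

(1.752, 1.437)

At (3, 2): F = (84.90930, 23.000).
Jacobian J = [[8·x·y + 4, 4·x^2 + cos(y)], [8·x + 3, -8·y - 3]].
At the point, J = [[52.000, 35.58385], [27.000, -19.000]] (det J = -1948.76404).
Solving J·Δ = −F gives Δ = (-1.248, -0.563).
Then the next iterate is (x, y)₁ = (1.752, 1.437).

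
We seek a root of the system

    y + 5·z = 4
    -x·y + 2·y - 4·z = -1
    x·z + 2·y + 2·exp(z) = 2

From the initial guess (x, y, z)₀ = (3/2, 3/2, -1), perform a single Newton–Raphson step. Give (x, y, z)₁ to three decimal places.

(-3.411, -3.974, 1.595)

At (3/2, 3/2, -1): F = (-7.500, 5.750, 0.23576).
Jacobian J = [[0, 1, 5], [-y, -x + 2, -4], [z, 2, x + 2·exp(z)]].
At the point, J = [[0.000, 1.000, 5.000], [-1.500, 0.500, -4.000], [-1.000, 2.000, 2.23576]] (det J = -5.14636).
Solving J·Δ = −F gives Δ = (-4.911, -5.474, 2.595).
Then the next iterate is (x, y, z)₁ = (-3.411, -3.974, 1.595).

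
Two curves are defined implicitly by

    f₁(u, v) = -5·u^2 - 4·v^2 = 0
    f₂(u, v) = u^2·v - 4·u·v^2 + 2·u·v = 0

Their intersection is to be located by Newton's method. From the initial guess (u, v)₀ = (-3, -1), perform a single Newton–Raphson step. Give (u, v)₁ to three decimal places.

At (-3, -1): F = (-49.000, 9.000).
Jacobian J = [[-10·u, -8·v], [2·u·v - 4·v^2 + 2·v, u^2 - 8·u·v + 2·u]].
At the point, J = [[30.000, 8.000], [0.000, -21.000]] (det J = -630.000).
Solving J·Δ = −F gives Δ = (1.519, 0.429).
Then the next iterate is (u, v)₁ = (-1.481, -0.571).

(-1.481, -0.571)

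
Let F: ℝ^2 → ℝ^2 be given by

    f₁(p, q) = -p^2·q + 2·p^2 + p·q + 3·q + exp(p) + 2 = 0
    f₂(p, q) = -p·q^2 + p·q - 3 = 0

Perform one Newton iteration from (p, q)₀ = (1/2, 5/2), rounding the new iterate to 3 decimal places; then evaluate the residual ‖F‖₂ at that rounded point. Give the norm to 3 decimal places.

At (1/2, 5/2): F = (12.27372, -4.875).
Jacobian J = [[-2·p·q + 4·p + q + exp(p), -p^2 + p + 3], [-q^2 + q, -2·p·q + p]].
At the point, J = [[3.64872, 3.250], [-3.750, -2.000]] (det J = 4.89006).
Solving J·Δ = −F gives Δ = (1.780, -5.775).
Then the next iterate is (p, q)₁ = (2.280, -3.275).
Re-evaluating at (2.280, -3.275): F = (21.90624, -34.92142), so ‖F‖₂ = 41.224.

41.224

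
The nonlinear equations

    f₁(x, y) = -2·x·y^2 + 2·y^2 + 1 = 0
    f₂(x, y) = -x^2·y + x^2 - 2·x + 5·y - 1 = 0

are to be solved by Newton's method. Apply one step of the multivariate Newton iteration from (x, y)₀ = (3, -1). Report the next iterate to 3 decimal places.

(2.500, -0.750)

At (3, -1): F = (-3.000, 6.000).
Jacobian J = [[-2·y^2, -4·x·y + 4·y], [-2·x·y + 2·x - 2, -x^2 + 5]].
At the point, J = [[-2.000, 8.000], [10.000, -4.000]] (det J = -72.000).
Solving J·Δ = −F gives Δ = (-0.500, 0.250).
Then the next iterate is (x, y)₁ = (2.500, -0.750).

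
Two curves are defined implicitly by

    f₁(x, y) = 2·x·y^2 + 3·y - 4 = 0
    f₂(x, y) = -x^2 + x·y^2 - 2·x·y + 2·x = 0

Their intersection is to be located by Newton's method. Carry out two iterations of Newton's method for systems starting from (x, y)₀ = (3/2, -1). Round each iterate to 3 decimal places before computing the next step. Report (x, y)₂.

(4.031, 1.556)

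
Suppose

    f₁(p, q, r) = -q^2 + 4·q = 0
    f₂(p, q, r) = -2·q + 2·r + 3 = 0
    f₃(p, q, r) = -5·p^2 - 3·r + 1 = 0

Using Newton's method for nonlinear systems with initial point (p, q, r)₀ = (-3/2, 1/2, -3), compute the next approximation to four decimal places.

At (-3/2, 1/2, -3): F = (1.7500, -4.0000, -1.2500).
Jacobian J = [[0, -2·q + 4, 0], [0, -2, 2], [-10·p, 0, -3]].
At the point, J = [[0.0000, 3.0000, 0.0000], [0.0000, -2.0000, 2.0000], [15.0000, 0.0000, -3.0000]] (det J = 90.0000).
Solving J·Δ = −F gives Δ = (0.3667, -0.5833, 1.4167).
Then the next iterate is (p, q, r)₁ = (-1.1333, -0.0833, -1.5833).

(-1.1333, -0.0833, -1.5833)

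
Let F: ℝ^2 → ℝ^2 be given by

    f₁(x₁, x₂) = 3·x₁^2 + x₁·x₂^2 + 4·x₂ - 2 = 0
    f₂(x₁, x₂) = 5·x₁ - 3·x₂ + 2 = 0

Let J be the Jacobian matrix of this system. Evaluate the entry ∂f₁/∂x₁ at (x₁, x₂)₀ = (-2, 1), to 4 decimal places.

∂f₁/∂x₁ = 6·x₁ + x₂^2.
At (-2, 1) this is -11.0000.

-11.0000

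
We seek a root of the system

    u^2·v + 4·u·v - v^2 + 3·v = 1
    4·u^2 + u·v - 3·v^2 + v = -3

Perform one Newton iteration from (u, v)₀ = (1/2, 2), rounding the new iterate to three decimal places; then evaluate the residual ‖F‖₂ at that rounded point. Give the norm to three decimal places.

1.480

At (1/2, 2): F = (5.500, -5.000).
Jacobian J = [[2·u·v + 4·v, u^2 + 4·u - 2·v + 3], [8·u + v, u - 6·v + 1]].
At the point, J = [[10.000, 1.250], [6.000, -10.500]] (det J = -112.500).
Solving J·Δ = −F gives Δ = (-0.458, -0.738).
Then the next iterate is (u, v)₁ = (0.042, 1.262).
Re-evaluating at (0.042, 1.262): F = (1.40760, -0.45587), so ‖F‖₂ = 1.480.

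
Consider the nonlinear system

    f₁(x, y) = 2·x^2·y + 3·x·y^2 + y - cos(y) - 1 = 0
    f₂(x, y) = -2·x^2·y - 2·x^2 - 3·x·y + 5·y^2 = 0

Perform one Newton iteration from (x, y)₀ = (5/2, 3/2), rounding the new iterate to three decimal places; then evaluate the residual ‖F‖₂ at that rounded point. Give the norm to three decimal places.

13.288

At (5/2, 3/2): F = (36.05426, -31.250).
Jacobian J = [[4·x·y + 3·y^2, 2·x^2 + 6·x·y + sin(y) + 1], [-4·x·y - 4·x - 3·y, -2·x^2 - 3·x + 10·y]].
At the point, J = [[21.750, 36.99749], [-29.500, -5.000]] (det J = 982.67610).
Solving J·Δ = −F gives Δ = (-0.993, -0.391).
Then the next iterate is (x, y)₁ = (1.507, 1.109).
Re-evaluating at (1.507, 1.109): F = (10.26092, -8.44367), so ‖F‖₂ = 13.288.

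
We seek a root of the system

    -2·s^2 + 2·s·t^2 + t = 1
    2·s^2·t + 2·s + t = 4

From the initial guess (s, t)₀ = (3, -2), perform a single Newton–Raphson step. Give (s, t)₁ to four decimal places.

(1.6753, -1.6392)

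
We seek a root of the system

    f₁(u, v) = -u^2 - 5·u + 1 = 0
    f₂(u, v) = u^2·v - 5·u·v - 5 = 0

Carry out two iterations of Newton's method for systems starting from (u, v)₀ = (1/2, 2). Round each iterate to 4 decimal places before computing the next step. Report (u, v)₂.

At (1/2, 2): F = (-1.7500, -9.5000).
Jacobian J = [[-2·u - 5, 0], [2·u·v - 5·v, u^2 - 5·u]].
At the point, J = [[-6.0000, 0.0000], [-8.0000, -2.2500]] (det J = 13.5000).
Solving J·Δ = −F gives Δ = (-0.2917, -3.1852).
Then the next iterate is (u, v)₁ = (0.2083, -1.1852).
Round to (0.2083, -1.1852) and repeat: F = (-0.084889, -3.817039), J = [[-5.4166, 0.0000], [5.432246, -0.998111]].
Δ = (-0.0157, -3.9096), so (u, v)₂ = (0.1926, -5.0948).

(0.1926, -5.0948)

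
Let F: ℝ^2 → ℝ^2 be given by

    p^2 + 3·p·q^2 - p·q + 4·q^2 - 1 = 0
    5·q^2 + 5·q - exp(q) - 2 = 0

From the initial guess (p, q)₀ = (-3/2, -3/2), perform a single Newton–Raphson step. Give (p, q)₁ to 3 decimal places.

(-1.181, -1.351)

At (-3/2, -3/2): F = (-2.125, 1.52687).
Jacobian J = [[2·p + 3·q^2 - q, 6·p·q - p + 8·q], [0, 10·q - exp(q) + 5]].
At the point, J = [[5.250, 3.000], [0.000, -10.22313]] (det J = -53.67143).
Solving J·Δ = −F gives Δ = (0.319, 0.149).
Then the next iterate is (p, q)₁ = (-1.181, -1.351).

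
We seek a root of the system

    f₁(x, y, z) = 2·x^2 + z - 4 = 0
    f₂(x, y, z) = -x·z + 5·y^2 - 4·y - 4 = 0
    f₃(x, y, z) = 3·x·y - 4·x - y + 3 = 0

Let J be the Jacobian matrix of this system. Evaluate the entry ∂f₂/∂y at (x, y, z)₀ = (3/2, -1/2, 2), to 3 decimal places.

∂f₂/∂y = 10·y - 4.
At (3/2, -1/2, 2) this is -9.000.

-9.000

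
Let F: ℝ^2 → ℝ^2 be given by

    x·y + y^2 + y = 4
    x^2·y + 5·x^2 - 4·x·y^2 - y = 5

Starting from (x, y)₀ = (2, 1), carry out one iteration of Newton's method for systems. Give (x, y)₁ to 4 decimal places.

At (2, 1): F = (0.0000, 10.0000).
Jacobian J = [[y, x + 2·y + 1], [2·x·y + 10·x - 4·y^2, x^2 - 8·x·y - 1]].
At the point, J = [[1.0000, 5.0000], [20.0000, -13.0000]] (det J = -113.0000).
Solving J·Δ = −F gives Δ = (-0.4425, 0.0885).
Then the next iterate is (x, y)₁ = (1.5575, 1.0885).

(1.5575, 1.0885)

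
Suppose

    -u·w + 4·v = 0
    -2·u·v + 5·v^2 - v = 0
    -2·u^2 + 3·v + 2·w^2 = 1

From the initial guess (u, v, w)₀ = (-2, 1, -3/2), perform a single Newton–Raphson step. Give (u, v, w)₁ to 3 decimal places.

At (-2, 1, -3/2): F = (1.000, 8.000, -1.500).
Jacobian J = [[-w, 4, -u], [-2·v, -2·u + 10·v - 1, 0], [-4·u, 3, 4·w]].
At the point, J = [[1.500, 4.000, 2.000], [-2.000, 13.000, 0.000], [8.000, 3.000, -6.000]] (det J = -385.000).
Solving J·Δ = −F gives Δ = (0.522, -0.535, 0.179).
Then the next iterate is (u, v, w)₁ = (-1.478, 0.465, -1.321).

(-1.478, 0.465, -1.321)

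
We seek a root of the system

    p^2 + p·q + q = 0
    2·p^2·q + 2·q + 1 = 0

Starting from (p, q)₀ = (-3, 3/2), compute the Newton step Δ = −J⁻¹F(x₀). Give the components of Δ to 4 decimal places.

At (-3, 3/2): F = (6.0000, 31.0000).
Jacobian J = [[2·p + q, p + 1], [4·p·q, 2·p^2 + 2]].
At the point, J = [[-4.5000, -2.0000], [-18.0000, 20.0000]] (det J = -126.0000).
Solving J·Δ = −F gives Δ = (1.4444, -0.2500).

(1.4444, -0.2500)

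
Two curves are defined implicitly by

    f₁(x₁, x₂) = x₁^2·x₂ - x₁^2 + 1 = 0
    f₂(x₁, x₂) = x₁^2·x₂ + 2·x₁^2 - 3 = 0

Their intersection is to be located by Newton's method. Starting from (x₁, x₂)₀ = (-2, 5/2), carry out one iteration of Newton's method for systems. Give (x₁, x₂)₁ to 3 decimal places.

At (-2, 5/2): F = (7.000, 15.000).
Jacobian J = [[2·x₁·x₂ - 2·x₁, x₁^2], [2·x₁·x₂ + 4·x₁, x₁^2]].
At the point, J = [[-6.000, 4.000], [-18.000, 4.000]] (det J = 48.000).
Solving J·Δ = −F gives Δ = (0.667, -0.750).
Then the next iterate is (x₁, x₂)₁ = (-1.333, 1.750).

(-1.333, 1.750)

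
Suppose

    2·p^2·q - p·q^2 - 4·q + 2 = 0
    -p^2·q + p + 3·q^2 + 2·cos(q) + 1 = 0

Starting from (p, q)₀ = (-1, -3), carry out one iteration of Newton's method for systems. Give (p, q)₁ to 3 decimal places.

(-1.978, -1.242)

At (-1, -3): F = (17.000, 28.02002).
Jacobian J = [[4·p·q - q^2, 2·p^2 - 2·p·q - 4], [-2·p·q + 1, -p^2 + 6·q - 2·sin(q)]].
At the point, J = [[3.000, -8.000], [-5.000, -18.71776]] (det J = -96.15328).
Solving J·Δ = −F gives Δ = (-0.978, 1.758).
Then the next iterate is (p, q)₁ = (-1.978, -1.242).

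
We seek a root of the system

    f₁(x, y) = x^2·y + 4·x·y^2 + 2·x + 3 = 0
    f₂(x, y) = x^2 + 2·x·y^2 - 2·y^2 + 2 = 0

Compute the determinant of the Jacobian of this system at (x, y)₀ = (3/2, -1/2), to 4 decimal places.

11.6250

J = [[2·x·y + 4·y^2 + 2, x^2 + 8·x·y], [2·x + 2·y^2, 4·x·y - 4·y]].
At the point, J = [[1.5000, -3.7500], [3.5000, -1.0000]].
det J = 11.6250.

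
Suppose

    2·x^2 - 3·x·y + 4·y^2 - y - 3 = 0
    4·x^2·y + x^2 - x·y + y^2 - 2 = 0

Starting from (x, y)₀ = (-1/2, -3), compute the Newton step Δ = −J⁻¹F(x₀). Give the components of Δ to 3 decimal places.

At (-1/2, -3): F = (32.000, 2.750).
Jacobian J = [[4·x - 3·y, -3·x + 8·y - 1], [8·x·y + 2·x - y, 4·x^2 - x + 2·y]].
At the point, J = [[7.000, -23.500], [14.000, -4.500]] (det J = 297.500).
Solving J·Δ = −F gives Δ = (0.267, 1.441).

(0.267, 1.441)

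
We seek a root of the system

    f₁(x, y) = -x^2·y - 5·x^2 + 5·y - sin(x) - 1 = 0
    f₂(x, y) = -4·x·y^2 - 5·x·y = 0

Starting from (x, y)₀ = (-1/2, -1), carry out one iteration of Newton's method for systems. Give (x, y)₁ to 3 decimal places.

At (-1/2, -1): F = (-6.52057, -0.500).
Jacobian J = [[-2·x·y - 10·x - cos(x), -x^2 + 5], [-4·y^2 - 5·y, -8·x·y - 5·x]].
At the point, J = [[3.12242, 4.750], [1.000, -1.500]] (det J = -9.43363).
Solving J·Δ = −F gives Δ = (1.289, 0.526).
Then the next iterate is (x, y)₁ = (0.789, -0.474).

(0.789, -0.474)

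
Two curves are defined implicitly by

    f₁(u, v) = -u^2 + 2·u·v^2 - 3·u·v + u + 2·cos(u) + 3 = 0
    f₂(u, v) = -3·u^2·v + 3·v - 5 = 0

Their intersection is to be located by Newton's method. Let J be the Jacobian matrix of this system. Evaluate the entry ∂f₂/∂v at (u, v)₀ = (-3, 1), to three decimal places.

∂f₂/∂v = -3·u^2 + 3.
At (-3, 1) this is -24.000.

-24.000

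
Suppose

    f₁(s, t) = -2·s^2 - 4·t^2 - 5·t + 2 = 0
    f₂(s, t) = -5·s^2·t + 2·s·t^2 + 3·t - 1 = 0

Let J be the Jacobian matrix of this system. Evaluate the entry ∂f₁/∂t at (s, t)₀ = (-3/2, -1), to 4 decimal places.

3.0000

∂f₁/∂t = -8·t - 5.
At (-3/2, -1) this is 3.0000.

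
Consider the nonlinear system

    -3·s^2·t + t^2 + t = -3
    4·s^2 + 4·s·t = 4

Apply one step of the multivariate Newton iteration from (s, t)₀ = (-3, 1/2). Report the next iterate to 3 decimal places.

(-1.834, 0.530)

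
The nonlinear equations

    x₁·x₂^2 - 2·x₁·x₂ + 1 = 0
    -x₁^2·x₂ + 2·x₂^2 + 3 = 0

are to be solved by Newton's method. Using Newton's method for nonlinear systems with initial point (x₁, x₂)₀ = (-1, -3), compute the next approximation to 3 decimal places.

At (-1, -3): F = (-14.000, 24.000).
Jacobian J = [[x₂^2 - 2·x₂, 2·x₁·x₂ - 2·x₁], [-2·x₁·x₂, -x₁^2 + 4·x₂]].
At the point, J = [[15.000, 8.000], [-6.000, -13.000]] (det J = -147.000).
Solving J·Δ = −F gives Δ = (-0.068, 1.878).
Then the next iterate is (x₁, x₂)₁ = (-1.068, -1.122).

(-1.068, -1.122)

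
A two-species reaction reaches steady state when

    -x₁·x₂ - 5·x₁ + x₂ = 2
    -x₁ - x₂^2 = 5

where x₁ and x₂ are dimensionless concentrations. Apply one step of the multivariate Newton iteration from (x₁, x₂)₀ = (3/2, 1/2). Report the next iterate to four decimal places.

At (3/2, 1/2): F = (-9.7500, -6.7500).
Jacobian J = [[-x₂ - 5, -x₁ + 1], [-1, -2·x₂]].
At the point, J = [[-5.5000, -0.5000], [-1.0000, -1.0000]] (det J = 5.0000).
Solving J·Δ = −F gives Δ = (-1.2750, -5.4750).
Then the next iterate is (x₁, x₂)₁ = (0.2250, -4.9750).

(0.2250, -4.9750)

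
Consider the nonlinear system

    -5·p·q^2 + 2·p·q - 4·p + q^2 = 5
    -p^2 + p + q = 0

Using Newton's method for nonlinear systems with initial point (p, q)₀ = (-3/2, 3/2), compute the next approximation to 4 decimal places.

(-0.8521, 1.1583)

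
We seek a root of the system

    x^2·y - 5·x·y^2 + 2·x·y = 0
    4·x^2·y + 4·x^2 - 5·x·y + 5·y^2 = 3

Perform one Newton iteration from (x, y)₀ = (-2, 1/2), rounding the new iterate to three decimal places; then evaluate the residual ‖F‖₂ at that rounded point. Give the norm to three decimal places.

6.451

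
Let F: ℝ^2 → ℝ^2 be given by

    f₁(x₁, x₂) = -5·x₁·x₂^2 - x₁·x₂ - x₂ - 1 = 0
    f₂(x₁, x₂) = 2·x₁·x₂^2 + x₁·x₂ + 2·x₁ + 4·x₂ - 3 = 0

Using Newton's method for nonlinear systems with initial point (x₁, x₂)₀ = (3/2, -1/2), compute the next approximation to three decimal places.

(2.000, -0.100)

At (3/2, -1/2): F = (-1.625, -2.000).
Jacobian J = [[-5·x₂^2 - x₂, -10·x₁·x₂ - x₁ - 1], [2·x₂^2 + x₂ + 2, 4·x₁·x₂ + x₁ + 4]].
At the point, J = [[-0.750, 5.000], [2.000, 2.500]] (det J = -11.875).
Solving J·Δ = −F gives Δ = (0.500, 0.400).
Then the next iterate is (x₁, x₂)₁ = (2.000, -0.100).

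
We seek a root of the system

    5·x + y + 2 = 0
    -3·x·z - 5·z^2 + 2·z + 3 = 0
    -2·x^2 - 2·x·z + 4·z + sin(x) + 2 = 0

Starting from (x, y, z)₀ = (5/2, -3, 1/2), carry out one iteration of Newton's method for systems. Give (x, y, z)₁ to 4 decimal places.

(1.6160, -10.0798, 0.5311)

At (5/2, -3, 1/2): F = (11.5000, -1.0000, -10.401528).
Jacobian J = [[5, 1, 0], [-3·z, 0, -3·x - 10·z + 2], [-4·x - 2·z + cos(x), 0, -2·x + 4]].
At the point, J = [[5.0000, 1.0000, 0.0000], [-1.5000, 0.0000, -10.5000], [-11.801144, 0.0000, -1.0000]] (det J = 122.412008).
Solving J·Δ = −F gives Δ = (-0.8840, -7.0798, 0.0311).
Then the next iterate is (x, y, z)₁ = (1.6160, -10.0798, 0.5311).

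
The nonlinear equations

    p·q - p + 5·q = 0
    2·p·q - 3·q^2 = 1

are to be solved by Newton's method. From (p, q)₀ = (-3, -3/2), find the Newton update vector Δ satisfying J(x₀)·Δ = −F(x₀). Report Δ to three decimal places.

At (-3, -3/2): F = (0.000, 1.250).
Jacobian J = [[q - 1, p + 5], [2·q, 2·p - 6·q]].
At the point, J = [[-2.500, 2.000], [-3.000, 3.000]] (det J = -1.500).
Solving J·Δ = −F gives Δ = (-1.667, -2.083).

(-1.667, -2.083)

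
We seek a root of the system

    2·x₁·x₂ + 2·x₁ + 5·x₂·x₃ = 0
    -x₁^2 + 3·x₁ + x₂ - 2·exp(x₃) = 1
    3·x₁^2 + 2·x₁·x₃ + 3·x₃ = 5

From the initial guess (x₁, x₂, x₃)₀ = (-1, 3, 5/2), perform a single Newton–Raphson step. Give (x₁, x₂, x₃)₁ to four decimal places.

(-1.7552, 2.5589, 1.2448)

At (-1, 3, 5/2): F = (29.5000, -26.364988, 0.5000).
Jacobian J = [[2·x₂ + 2, 2·x₁ + 5·x₃, 5·x₂], [-2·x₁ + 3, 1, -2·exp(x₃)], [6·x₁ + 2·x₃, 0, 2·x₁ + 3]].
At the point, J = [[8.0000, 10.5000, 15.0000], [5.0000, 1.0000, -24.364988], [-1.0000, 0.0000, 1.0000]] (det J = 226.332373).
Solving J·Δ = −F gives Δ = (-0.7552, -0.4411, -1.2552).
Then the next iterate is (x₁, x₂, x₃)₁ = (-1.7552, 2.5589, 1.2448).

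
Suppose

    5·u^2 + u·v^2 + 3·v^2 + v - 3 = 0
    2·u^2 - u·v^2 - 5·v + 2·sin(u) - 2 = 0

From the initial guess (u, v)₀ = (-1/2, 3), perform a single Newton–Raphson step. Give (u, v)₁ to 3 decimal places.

(-1.642, 1.801)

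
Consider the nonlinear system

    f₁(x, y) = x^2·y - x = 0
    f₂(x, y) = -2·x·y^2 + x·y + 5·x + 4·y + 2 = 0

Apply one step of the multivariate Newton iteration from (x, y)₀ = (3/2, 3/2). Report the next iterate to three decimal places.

At (3/2, 3/2): F = (1.875, 11.000).
Jacobian J = [[2·x·y - 1, x^2], [-2·y^2 + y + 5, -4·x·y + x + 4]].
At the point, J = [[3.500, 2.250], [2.000, -3.500]] (det J = -16.750).
Solving J·Δ = −F gives Δ = (-1.869, 2.075).
Then the next iterate is (x, y)₁ = (-0.369, 3.575).

(-0.369, 3.575)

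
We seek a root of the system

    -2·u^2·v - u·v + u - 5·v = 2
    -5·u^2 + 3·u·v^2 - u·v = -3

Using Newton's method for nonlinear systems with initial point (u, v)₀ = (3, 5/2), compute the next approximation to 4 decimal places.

At (3, 5/2): F = (-64.0000, 6.7500).
Jacobian J = [[-4·u·v - v + 1, -2·u^2 - u - 5], [-10·u + 3·v^2 - v, 6·u·v - u]].
At the point, J = [[-31.5000, -26.0000], [-13.7500, 42.0000]] (det J = -1680.5000).
Solving J·Δ = −F gives Δ = (-1.4951, -0.6502).
Then the next iterate is (u, v)₁ = (1.5049, 1.8498).

(1.5049, 1.8498)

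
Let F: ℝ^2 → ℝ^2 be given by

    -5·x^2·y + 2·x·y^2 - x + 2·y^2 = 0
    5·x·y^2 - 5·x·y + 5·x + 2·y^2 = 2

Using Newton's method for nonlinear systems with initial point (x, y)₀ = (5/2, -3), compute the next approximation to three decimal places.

At (5/2, -3): F = (154.250, 178.500).
Jacobian J = [[-10·x·y + 2·y^2 - 1, -5·x^2 + 4·x·y + 4·y], [5·y^2 - 5·y + 5, 10·x·y - 5·x + 4·y]].
At the point, J = [[92.000, -73.250], [65.000, -99.500]] (det J = -4392.750).
Solving J·Δ = −F gives Δ = (-0.517, 1.456).
Then the next iterate is (x, y)₁ = (1.983, -1.544).

(1.983, -1.544)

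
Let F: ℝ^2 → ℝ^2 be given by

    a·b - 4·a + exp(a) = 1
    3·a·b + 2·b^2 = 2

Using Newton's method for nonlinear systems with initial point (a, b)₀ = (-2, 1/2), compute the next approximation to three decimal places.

(0.038, 0.139)

At (-2, 1/2): F = (6.13534, -4.500).
Jacobian J = [[b + exp(a) - 4, a], [3·b, 3·a + 4·b]].
At the point, J = [[-3.36466, -2.000], [1.500, -4.000]] (det J = 16.45866).
Solving J·Δ = −F gives Δ = (2.038, -0.361).
Then the next iterate is (a, b)₁ = (0.038, 0.139).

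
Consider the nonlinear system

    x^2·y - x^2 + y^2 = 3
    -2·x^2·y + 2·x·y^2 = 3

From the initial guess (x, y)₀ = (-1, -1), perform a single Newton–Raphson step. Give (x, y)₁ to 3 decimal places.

(0.833, 2.333)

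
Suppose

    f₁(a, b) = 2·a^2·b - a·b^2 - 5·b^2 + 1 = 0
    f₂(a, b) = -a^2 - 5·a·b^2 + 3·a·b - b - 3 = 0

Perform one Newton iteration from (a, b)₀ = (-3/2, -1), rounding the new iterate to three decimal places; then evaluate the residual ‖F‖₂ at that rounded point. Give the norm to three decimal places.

3.118

At (-3/2, -1): F = (-7.000, 7.750).
Jacobian J = [[4·a·b - b^2, 2·a^2 - 2·a·b - 10·b], [-2·a - 5·b^2 + 3·b, -10·a·b + 3·a - 1]].
At the point, J = [[5.000, 11.500], [-5.000, -20.500]] (det J = -45.000).
Solving J·Δ = −F gives Δ = (1.208, 0.083).
Then the next iterate is (a, b)₁ = (-0.292, -0.917).
Re-evaluating at (-0.292, -0.917): F = (-3.11528, -0.13727), so ‖F‖₂ = 3.118.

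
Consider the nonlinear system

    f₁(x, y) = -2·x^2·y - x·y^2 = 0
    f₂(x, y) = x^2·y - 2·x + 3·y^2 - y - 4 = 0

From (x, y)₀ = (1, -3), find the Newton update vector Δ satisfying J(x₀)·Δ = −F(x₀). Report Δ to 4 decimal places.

(-1.3636, 1.7727)

At (1, -3): F = (-3.0000, 21.0000).
Jacobian J = [[-4·x·y - y^2, -2·x^2 - 2·x·y], [2·x·y - 2, x^2 + 6·y - 1]].
At the point, J = [[3.0000, 4.0000], [-8.0000, -18.0000]] (det J = -22.0000).
Solving J·Δ = −F gives Δ = (-1.3636, 1.7727).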